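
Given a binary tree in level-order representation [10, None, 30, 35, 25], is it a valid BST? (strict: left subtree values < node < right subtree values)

Level-order array: [10, None, 30, 35, 25]
Validate using subtree bounds (lo, hi): at each node, require lo < value < hi,
then recurse left with hi=value and right with lo=value.
Preorder trace (stopping at first violation):
  at node 10 with bounds (-inf, +inf): OK
  at node 30 with bounds (10, +inf): OK
  at node 35 with bounds (10, 30): VIOLATION
Node 35 violates its bound: not (10 < 35 < 30).
Result: Not a valid BST


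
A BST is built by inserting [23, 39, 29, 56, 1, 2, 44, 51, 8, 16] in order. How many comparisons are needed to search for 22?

Search path for 22: 23 -> 1 -> 2 -> 8 -> 16
Found: False
Comparisons: 5


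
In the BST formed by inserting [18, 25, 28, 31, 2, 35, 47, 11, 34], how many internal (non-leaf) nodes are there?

Tree built from: [18, 25, 28, 31, 2, 35, 47, 11, 34]
Tree (level-order array): [18, 2, 25, None, 11, None, 28, None, None, None, 31, None, 35, 34, 47]
Rule: An internal node has at least one child.
Per-node child counts:
  node 18: 2 child(ren)
  node 2: 1 child(ren)
  node 11: 0 child(ren)
  node 25: 1 child(ren)
  node 28: 1 child(ren)
  node 31: 1 child(ren)
  node 35: 2 child(ren)
  node 34: 0 child(ren)
  node 47: 0 child(ren)
Matching nodes: [18, 2, 25, 28, 31, 35]
Count of internal (non-leaf) nodes: 6


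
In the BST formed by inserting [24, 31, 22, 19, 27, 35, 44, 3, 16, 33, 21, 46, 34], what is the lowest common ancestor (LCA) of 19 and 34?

Tree insertion order: [24, 31, 22, 19, 27, 35, 44, 3, 16, 33, 21, 46, 34]
Tree (level-order array): [24, 22, 31, 19, None, 27, 35, 3, 21, None, None, 33, 44, None, 16, None, None, None, 34, None, 46]
In a BST, the LCA of p=19, q=34 is the first node v on the
root-to-leaf path with p <= v <= q (go left if both < v, right if both > v).
Walk from root:
  at 24: 19 <= 24 <= 34, this is the LCA
LCA = 24


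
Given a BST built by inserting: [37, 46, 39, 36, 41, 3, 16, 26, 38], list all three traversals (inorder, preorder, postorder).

Tree insertion order: [37, 46, 39, 36, 41, 3, 16, 26, 38]
Tree (level-order array): [37, 36, 46, 3, None, 39, None, None, 16, 38, 41, None, 26]
Inorder (L, root, R): [3, 16, 26, 36, 37, 38, 39, 41, 46]
Preorder (root, L, R): [37, 36, 3, 16, 26, 46, 39, 38, 41]
Postorder (L, R, root): [26, 16, 3, 36, 38, 41, 39, 46, 37]


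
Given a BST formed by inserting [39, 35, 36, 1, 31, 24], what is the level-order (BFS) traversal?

Tree insertion order: [39, 35, 36, 1, 31, 24]
Tree (level-order array): [39, 35, None, 1, 36, None, 31, None, None, 24]
BFS from the root, enqueuing left then right child of each popped node:
  queue [39] -> pop 39, enqueue [35], visited so far: [39]
  queue [35] -> pop 35, enqueue [1, 36], visited so far: [39, 35]
  queue [1, 36] -> pop 1, enqueue [31], visited so far: [39, 35, 1]
  queue [36, 31] -> pop 36, enqueue [none], visited so far: [39, 35, 1, 36]
  queue [31] -> pop 31, enqueue [24], visited so far: [39, 35, 1, 36, 31]
  queue [24] -> pop 24, enqueue [none], visited so far: [39, 35, 1, 36, 31, 24]
Result: [39, 35, 1, 36, 31, 24]


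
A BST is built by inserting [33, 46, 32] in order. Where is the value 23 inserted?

Starting tree (level order): [33, 32, 46]
Insertion path: 33 -> 32
Result: insert 23 as left child of 32
Final tree (level order): [33, 32, 46, 23]


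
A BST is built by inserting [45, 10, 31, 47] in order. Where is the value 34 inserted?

Starting tree (level order): [45, 10, 47, None, 31]
Insertion path: 45 -> 10 -> 31
Result: insert 34 as right child of 31
Final tree (level order): [45, 10, 47, None, 31, None, None, None, 34]


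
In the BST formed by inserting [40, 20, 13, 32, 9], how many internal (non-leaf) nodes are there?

Tree built from: [40, 20, 13, 32, 9]
Tree (level-order array): [40, 20, None, 13, 32, 9]
Rule: An internal node has at least one child.
Per-node child counts:
  node 40: 1 child(ren)
  node 20: 2 child(ren)
  node 13: 1 child(ren)
  node 9: 0 child(ren)
  node 32: 0 child(ren)
Matching nodes: [40, 20, 13]
Count of internal (non-leaf) nodes: 3


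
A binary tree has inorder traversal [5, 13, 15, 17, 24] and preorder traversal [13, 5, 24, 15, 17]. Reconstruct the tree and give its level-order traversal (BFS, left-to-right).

Inorder:  [5, 13, 15, 17, 24]
Preorder: [13, 5, 24, 15, 17]
Algorithm: preorder visits root first, so consume preorder in order;
for each root, split the current inorder slice at that value into
left-subtree inorder and right-subtree inorder, then recurse.
Recursive splits:
  root=13; inorder splits into left=[5], right=[15, 17, 24]
  root=5; inorder splits into left=[], right=[]
  root=24; inorder splits into left=[15, 17], right=[]
  root=15; inorder splits into left=[], right=[17]
  root=17; inorder splits into left=[], right=[]
Reconstructed level-order: [13, 5, 24, 15, 17]


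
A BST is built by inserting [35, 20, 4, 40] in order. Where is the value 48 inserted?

Starting tree (level order): [35, 20, 40, 4]
Insertion path: 35 -> 40
Result: insert 48 as right child of 40
Final tree (level order): [35, 20, 40, 4, None, None, 48]


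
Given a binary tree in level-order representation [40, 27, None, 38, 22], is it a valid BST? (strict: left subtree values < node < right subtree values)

Level-order array: [40, 27, None, 38, 22]
Validate using subtree bounds (lo, hi): at each node, require lo < value < hi,
then recurse left with hi=value and right with lo=value.
Preorder trace (stopping at first violation):
  at node 40 with bounds (-inf, +inf): OK
  at node 27 with bounds (-inf, 40): OK
  at node 38 with bounds (-inf, 27): VIOLATION
Node 38 violates its bound: not (-inf < 38 < 27).
Result: Not a valid BST


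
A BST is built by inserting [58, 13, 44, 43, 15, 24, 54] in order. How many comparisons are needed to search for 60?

Search path for 60: 58
Found: False
Comparisons: 1


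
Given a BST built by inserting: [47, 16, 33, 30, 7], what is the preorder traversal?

Tree insertion order: [47, 16, 33, 30, 7]
Tree (level-order array): [47, 16, None, 7, 33, None, None, 30]
Preorder traversal: [47, 16, 7, 33, 30]


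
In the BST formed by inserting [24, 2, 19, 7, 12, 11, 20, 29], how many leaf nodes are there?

Tree built from: [24, 2, 19, 7, 12, 11, 20, 29]
Tree (level-order array): [24, 2, 29, None, 19, None, None, 7, 20, None, 12, None, None, 11]
Rule: A leaf has 0 children.
Per-node child counts:
  node 24: 2 child(ren)
  node 2: 1 child(ren)
  node 19: 2 child(ren)
  node 7: 1 child(ren)
  node 12: 1 child(ren)
  node 11: 0 child(ren)
  node 20: 0 child(ren)
  node 29: 0 child(ren)
Matching nodes: [11, 20, 29]
Count of leaf nodes: 3


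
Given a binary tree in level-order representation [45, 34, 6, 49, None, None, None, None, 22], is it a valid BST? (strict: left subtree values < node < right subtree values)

Level-order array: [45, 34, 6, 49, None, None, None, None, 22]
Validate using subtree bounds (lo, hi): at each node, require lo < value < hi,
then recurse left with hi=value and right with lo=value.
Preorder trace (stopping at first violation):
  at node 45 with bounds (-inf, +inf): OK
  at node 34 with bounds (-inf, 45): OK
  at node 49 with bounds (-inf, 34): VIOLATION
Node 49 violates its bound: not (-inf < 49 < 34).
Result: Not a valid BST


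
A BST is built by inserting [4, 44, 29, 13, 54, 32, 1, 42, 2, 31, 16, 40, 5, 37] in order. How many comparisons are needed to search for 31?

Search path for 31: 4 -> 44 -> 29 -> 32 -> 31
Found: True
Comparisons: 5


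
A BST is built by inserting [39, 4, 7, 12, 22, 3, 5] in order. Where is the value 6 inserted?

Starting tree (level order): [39, 4, None, 3, 7, None, None, 5, 12, None, None, None, 22]
Insertion path: 39 -> 4 -> 7 -> 5
Result: insert 6 as right child of 5
Final tree (level order): [39, 4, None, 3, 7, None, None, 5, 12, None, 6, None, 22]


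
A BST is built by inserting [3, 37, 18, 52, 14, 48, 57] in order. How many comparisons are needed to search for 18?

Search path for 18: 3 -> 37 -> 18
Found: True
Comparisons: 3


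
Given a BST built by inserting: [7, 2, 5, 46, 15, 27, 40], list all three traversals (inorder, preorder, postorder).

Tree insertion order: [7, 2, 5, 46, 15, 27, 40]
Tree (level-order array): [7, 2, 46, None, 5, 15, None, None, None, None, 27, None, 40]
Inorder (L, root, R): [2, 5, 7, 15, 27, 40, 46]
Preorder (root, L, R): [7, 2, 5, 46, 15, 27, 40]
Postorder (L, R, root): [5, 2, 40, 27, 15, 46, 7]


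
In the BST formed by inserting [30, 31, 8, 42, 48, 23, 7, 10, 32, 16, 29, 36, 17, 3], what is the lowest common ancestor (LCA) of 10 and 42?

Tree insertion order: [30, 31, 8, 42, 48, 23, 7, 10, 32, 16, 29, 36, 17, 3]
Tree (level-order array): [30, 8, 31, 7, 23, None, 42, 3, None, 10, 29, 32, 48, None, None, None, 16, None, None, None, 36, None, None, None, 17]
In a BST, the LCA of p=10, q=42 is the first node v on the
root-to-leaf path with p <= v <= q (go left if both < v, right if both > v).
Walk from root:
  at 30: 10 <= 30 <= 42, this is the LCA
LCA = 30


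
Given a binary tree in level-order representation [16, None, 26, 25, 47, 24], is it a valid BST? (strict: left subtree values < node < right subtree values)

Level-order array: [16, None, 26, 25, 47, 24]
Validate using subtree bounds (lo, hi): at each node, require lo < value < hi,
then recurse left with hi=value and right with lo=value.
Preorder trace (stopping at first violation):
  at node 16 with bounds (-inf, +inf): OK
  at node 26 with bounds (16, +inf): OK
  at node 25 with bounds (16, 26): OK
  at node 24 with bounds (16, 25): OK
  at node 47 with bounds (26, +inf): OK
No violation found at any node.
Result: Valid BST


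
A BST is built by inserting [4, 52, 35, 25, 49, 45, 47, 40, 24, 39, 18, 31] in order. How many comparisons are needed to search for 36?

Search path for 36: 4 -> 52 -> 35 -> 49 -> 45 -> 40 -> 39
Found: False
Comparisons: 7


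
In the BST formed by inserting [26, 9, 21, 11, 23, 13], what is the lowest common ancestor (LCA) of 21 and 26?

Tree insertion order: [26, 9, 21, 11, 23, 13]
Tree (level-order array): [26, 9, None, None, 21, 11, 23, None, 13]
In a BST, the LCA of p=21, q=26 is the first node v on the
root-to-leaf path with p <= v <= q (go left if both < v, right if both > v).
Walk from root:
  at 26: 21 <= 26 <= 26, this is the LCA
LCA = 26


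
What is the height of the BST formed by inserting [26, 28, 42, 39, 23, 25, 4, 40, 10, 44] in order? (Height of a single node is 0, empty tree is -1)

Insertion order: [26, 28, 42, 39, 23, 25, 4, 40, 10, 44]
Tree (level-order array): [26, 23, 28, 4, 25, None, 42, None, 10, None, None, 39, 44, None, None, None, 40]
Compute height bottom-up (empty subtree = -1):
  height(10) = 1 + max(-1, -1) = 0
  height(4) = 1 + max(-1, 0) = 1
  height(25) = 1 + max(-1, -1) = 0
  height(23) = 1 + max(1, 0) = 2
  height(40) = 1 + max(-1, -1) = 0
  height(39) = 1 + max(-1, 0) = 1
  height(44) = 1 + max(-1, -1) = 0
  height(42) = 1 + max(1, 0) = 2
  height(28) = 1 + max(-1, 2) = 3
  height(26) = 1 + max(2, 3) = 4
Height = 4


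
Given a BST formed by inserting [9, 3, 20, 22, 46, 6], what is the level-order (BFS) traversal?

Tree insertion order: [9, 3, 20, 22, 46, 6]
Tree (level-order array): [9, 3, 20, None, 6, None, 22, None, None, None, 46]
BFS from the root, enqueuing left then right child of each popped node:
  queue [9] -> pop 9, enqueue [3, 20], visited so far: [9]
  queue [3, 20] -> pop 3, enqueue [6], visited so far: [9, 3]
  queue [20, 6] -> pop 20, enqueue [22], visited so far: [9, 3, 20]
  queue [6, 22] -> pop 6, enqueue [none], visited so far: [9, 3, 20, 6]
  queue [22] -> pop 22, enqueue [46], visited so far: [9, 3, 20, 6, 22]
  queue [46] -> pop 46, enqueue [none], visited so far: [9, 3, 20, 6, 22, 46]
Result: [9, 3, 20, 6, 22, 46]


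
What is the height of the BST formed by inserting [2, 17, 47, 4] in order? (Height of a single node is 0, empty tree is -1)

Insertion order: [2, 17, 47, 4]
Tree (level-order array): [2, None, 17, 4, 47]
Compute height bottom-up (empty subtree = -1):
  height(4) = 1 + max(-1, -1) = 0
  height(47) = 1 + max(-1, -1) = 0
  height(17) = 1 + max(0, 0) = 1
  height(2) = 1 + max(-1, 1) = 2
Height = 2


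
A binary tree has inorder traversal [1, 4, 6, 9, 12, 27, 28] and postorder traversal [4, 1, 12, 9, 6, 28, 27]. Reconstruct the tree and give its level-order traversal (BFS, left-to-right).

Inorder:   [1, 4, 6, 9, 12, 27, 28]
Postorder: [4, 1, 12, 9, 6, 28, 27]
Algorithm: postorder visits root last, so walk postorder right-to-left;
each value is the root of the current inorder slice — split it at that
value, recurse on the right subtree first, then the left.
Recursive splits:
  root=27; inorder splits into left=[1, 4, 6, 9, 12], right=[28]
  root=28; inorder splits into left=[], right=[]
  root=6; inorder splits into left=[1, 4], right=[9, 12]
  root=9; inorder splits into left=[], right=[12]
  root=12; inorder splits into left=[], right=[]
  root=1; inorder splits into left=[], right=[4]
  root=4; inorder splits into left=[], right=[]
Reconstructed level-order: [27, 6, 28, 1, 9, 4, 12]


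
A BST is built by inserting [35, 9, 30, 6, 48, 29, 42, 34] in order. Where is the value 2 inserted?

Starting tree (level order): [35, 9, 48, 6, 30, 42, None, None, None, 29, 34]
Insertion path: 35 -> 9 -> 6
Result: insert 2 as left child of 6
Final tree (level order): [35, 9, 48, 6, 30, 42, None, 2, None, 29, 34]


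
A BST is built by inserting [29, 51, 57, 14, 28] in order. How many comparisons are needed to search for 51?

Search path for 51: 29 -> 51
Found: True
Comparisons: 2


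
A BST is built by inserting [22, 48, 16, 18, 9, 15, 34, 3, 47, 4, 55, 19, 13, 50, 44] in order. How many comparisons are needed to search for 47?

Search path for 47: 22 -> 48 -> 34 -> 47
Found: True
Comparisons: 4


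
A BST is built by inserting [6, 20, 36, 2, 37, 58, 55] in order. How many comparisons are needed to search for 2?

Search path for 2: 6 -> 2
Found: True
Comparisons: 2


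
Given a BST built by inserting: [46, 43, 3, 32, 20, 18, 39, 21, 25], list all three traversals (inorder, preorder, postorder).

Tree insertion order: [46, 43, 3, 32, 20, 18, 39, 21, 25]
Tree (level-order array): [46, 43, None, 3, None, None, 32, 20, 39, 18, 21, None, None, None, None, None, 25]
Inorder (L, root, R): [3, 18, 20, 21, 25, 32, 39, 43, 46]
Preorder (root, L, R): [46, 43, 3, 32, 20, 18, 21, 25, 39]
Postorder (L, R, root): [18, 25, 21, 20, 39, 32, 3, 43, 46]


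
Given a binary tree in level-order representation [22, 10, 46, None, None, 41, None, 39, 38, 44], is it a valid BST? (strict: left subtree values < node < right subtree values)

Level-order array: [22, 10, 46, None, None, 41, None, 39, 38, 44]
Validate using subtree bounds (lo, hi): at each node, require lo < value < hi,
then recurse left with hi=value and right with lo=value.
Preorder trace (stopping at first violation):
  at node 22 with bounds (-inf, +inf): OK
  at node 10 with bounds (-inf, 22): OK
  at node 46 with bounds (22, +inf): OK
  at node 41 with bounds (22, 46): OK
  at node 39 with bounds (22, 41): OK
  at node 44 with bounds (22, 39): VIOLATION
Node 44 violates its bound: not (22 < 44 < 39).
Result: Not a valid BST


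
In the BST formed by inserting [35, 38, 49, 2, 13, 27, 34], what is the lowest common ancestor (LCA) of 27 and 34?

Tree insertion order: [35, 38, 49, 2, 13, 27, 34]
Tree (level-order array): [35, 2, 38, None, 13, None, 49, None, 27, None, None, None, 34]
In a BST, the LCA of p=27, q=34 is the first node v on the
root-to-leaf path with p <= v <= q (go left if both < v, right if both > v).
Walk from root:
  at 35: both 27 and 34 < 35, go left
  at 2: both 27 and 34 > 2, go right
  at 13: both 27 and 34 > 13, go right
  at 27: 27 <= 27 <= 34, this is the LCA
LCA = 27


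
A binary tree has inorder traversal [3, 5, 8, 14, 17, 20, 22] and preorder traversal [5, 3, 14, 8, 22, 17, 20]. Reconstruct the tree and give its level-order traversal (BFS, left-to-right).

Inorder:  [3, 5, 8, 14, 17, 20, 22]
Preorder: [5, 3, 14, 8, 22, 17, 20]
Algorithm: preorder visits root first, so consume preorder in order;
for each root, split the current inorder slice at that value into
left-subtree inorder and right-subtree inorder, then recurse.
Recursive splits:
  root=5; inorder splits into left=[3], right=[8, 14, 17, 20, 22]
  root=3; inorder splits into left=[], right=[]
  root=14; inorder splits into left=[8], right=[17, 20, 22]
  root=8; inorder splits into left=[], right=[]
  root=22; inorder splits into left=[17, 20], right=[]
  root=17; inorder splits into left=[], right=[20]
  root=20; inorder splits into left=[], right=[]
Reconstructed level-order: [5, 3, 14, 8, 22, 17, 20]


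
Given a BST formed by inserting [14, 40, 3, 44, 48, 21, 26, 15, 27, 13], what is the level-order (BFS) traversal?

Tree insertion order: [14, 40, 3, 44, 48, 21, 26, 15, 27, 13]
Tree (level-order array): [14, 3, 40, None, 13, 21, 44, None, None, 15, 26, None, 48, None, None, None, 27]
BFS from the root, enqueuing left then right child of each popped node:
  queue [14] -> pop 14, enqueue [3, 40], visited so far: [14]
  queue [3, 40] -> pop 3, enqueue [13], visited so far: [14, 3]
  queue [40, 13] -> pop 40, enqueue [21, 44], visited so far: [14, 3, 40]
  queue [13, 21, 44] -> pop 13, enqueue [none], visited so far: [14, 3, 40, 13]
  queue [21, 44] -> pop 21, enqueue [15, 26], visited so far: [14, 3, 40, 13, 21]
  queue [44, 15, 26] -> pop 44, enqueue [48], visited so far: [14, 3, 40, 13, 21, 44]
  queue [15, 26, 48] -> pop 15, enqueue [none], visited so far: [14, 3, 40, 13, 21, 44, 15]
  queue [26, 48] -> pop 26, enqueue [27], visited so far: [14, 3, 40, 13, 21, 44, 15, 26]
  queue [48, 27] -> pop 48, enqueue [none], visited so far: [14, 3, 40, 13, 21, 44, 15, 26, 48]
  queue [27] -> pop 27, enqueue [none], visited so far: [14, 3, 40, 13, 21, 44, 15, 26, 48, 27]
Result: [14, 3, 40, 13, 21, 44, 15, 26, 48, 27]


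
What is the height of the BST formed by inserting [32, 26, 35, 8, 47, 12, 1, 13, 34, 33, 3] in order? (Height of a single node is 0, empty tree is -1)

Insertion order: [32, 26, 35, 8, 47, 12, 1, 13, 34, 33, 3]
Tree (level-order array): [32, 26, 35, 8, None, 34, 47, 1, 12, 33, None, None, None, None, 3, None, 13]
Compute height bottom-up (empty subtree = -1):
  height(3) = 1 + max(-1, -1) = 0
  height(1) = 1 + max(-1, 0) = 1
  height(13) = 1 + max(-1, -1) = 0
  height(12) = 1 + max(-1, 0) = 1
  height(8) = 1 + max(1, 1) = 2
  height(26) = 1 + max(2, -1) = 3
  height(33) = 1 + max(-1, -1) = 0
  height(34) = 1 + max(0, -1) = 1
  height(47) = 1 + max(-1, -1) = 0
  height(35) = 1 + max(1, 0) = 2
  height(32) = 1 + max(3, 2) = 4
Height = 4


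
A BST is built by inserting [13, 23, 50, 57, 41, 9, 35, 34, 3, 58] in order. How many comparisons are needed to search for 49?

Search path for 49: 13 -> 23 -> 50 -> 41
Found: False
Comparisons: 4


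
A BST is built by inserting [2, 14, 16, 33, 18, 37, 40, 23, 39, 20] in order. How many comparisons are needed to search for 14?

Search path for 14: 2 -> 14
Found: True
Comparisons: 2


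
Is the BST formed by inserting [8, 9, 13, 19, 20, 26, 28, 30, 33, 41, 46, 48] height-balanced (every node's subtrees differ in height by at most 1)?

Tree (level-order array): [8, None, 9, None, 13, None, 19, None, 20, None, 26, None, 28, None, 30, None, 33, None, 41, None, 46, None, 48]
Definition: a tree is height-balanced if, at every node, |h(left) - h(right)| <= 1 (empty subtree has height -1).
Bottom-up per-node check:
  node 48: h_left=-1, h_right=-1, diff=0 [OK], height=0
  node 46: h_left=-1, h_right=0, diff=1 [OK], height=1
  node 41: h_left=-1, h_right=1, diff=2 [FAIL (|-1-1|=2 > 1)], height=2
  node 33: h_left=-1, h_right=2, diff=3 [FAIL (|-1-2|=3 > 1)], height=3
  node 30: h_left=-1, h_right=3, diff=4 [FAIL (|-1-3|=4 > 1)], height=4
  node 28: h_left=-1, h_right=4, diff=5 [FAIL (|-1-4|=5 > 1)], height=5
  node 26: h_left=-1, h_right=5, diff=6 [FAIL (|-1-5|=6 > 1)], height=6
  node 20: h_left=-1, h_right=6, diff=7 [FAIL (|-1-6|=7 > 1)], height=7
  node 19: h_left=-1, h_right=7, diff=8 [FAIL (|-1-7|=8 > 1)], height=8
  node 13: h_left=-1, h_right=8, diff=9 [FAIL (|-1-8|=9 > 1)], height=9
  node 9: h_left=-1, h_right=9, diff=10 [FAIL (|-1-9|=10 > 1)], height=10
  node 8: h_left=-1, h_right=10, diff=11 [FAIL (|-1-10|=11 > 1)], height=11
Node 41 violates the condition: |-1 - 1| = 2 > 1.
Result: Not balanced


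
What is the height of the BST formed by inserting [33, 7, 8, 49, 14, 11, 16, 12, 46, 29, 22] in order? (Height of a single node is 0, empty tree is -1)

Insertion order: [33, 7, 8, 49, 14, 11, 16, 12, 46, 29, 22]
Tree (level-order array): [33, 7, 49, None, 8, 46, None, None, 14, None, None, 11, 16, None, 12, None, 29, None, None, 22]
Compute height bottom-up (empty subtree = -1):
  height(12) = 1 + max(-1, -1) = 0
  height(11) = 1 + max(-1, 0) = 1
  height(22) = 1 + max(-1, -1) = 0
  height(29) = 1 + max(0, -1) = 1
  height(16) = 1 + max(-1, 1) = 2
  height(14) = 1 + max(1, 2) = 3
  height(8) = 1 + max(-1, 3) = 4
  height(7) = 1 + max(-1, 4) = 5
  height(46) = 1 + max(-1, -1) = 0
  height(49) = 1 + max(0, -1) = 1
  height(33) = 1 + max(5, 1) = 6
Height = 6


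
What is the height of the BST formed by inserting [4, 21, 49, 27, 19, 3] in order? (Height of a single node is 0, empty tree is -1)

Insertion order: [4, 21, 49, 27, 19, 3]
Tree (level-order array): [4, 3, 21, None, None, 19, 49, None, None, 27]
Compute height bottom-up (empty subtree = -1):
  height(3) = 1 + max(-1, -1) = 0
  height(19) = 1 + max(-1, -1) = 0
  height(27) = 1 + max(-1, -1) = 0
  height(49) = 1 + max(0, -1) = 1
  height(21) = 1 + max(0, 1) = 2
  height(4) = 1 + max(0, 2) = 3
Height = 3


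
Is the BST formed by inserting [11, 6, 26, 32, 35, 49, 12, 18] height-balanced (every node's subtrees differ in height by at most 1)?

Tree (level-order array): [11, 6, 26, None, None, 12, 32, None, 18, None, 35, None, None, None, 49]
Definition: a tree is height-balanced if, at every node, |h(left) - h(right)| <= 1 (empty subtree has height -1).
Bottom-up per-node check:
  node 6: h_left=-1, h_right=-1, diff=0 [OK], height=0
  node 18: h_left=-1, h_right=-1, diff=0 [OK], height=0
  node 12: h_left=-1, h_right=0, diff=1 [OK], height=1
  node 49: h_left=-1, h_right=-1, diff=0 [OK], height=0
  node 35: h_left=-1, h_right=0, diff=1 [OK], height=1
  node 32: h_left=-1, h_right=1, diff=2 [FAIL (|-1-1|=2 > 1)], height=2
  node 26: h_left=1, h_right=2, diff=1 [OK], height=3
  node 11: h_left=0, h_right=3, diff=3 [FAIL (|0-3|=3 > 1)], height=4
Node 32 violates the condition: |-1 - 1| = 2 > 1.
Result: Not balanced


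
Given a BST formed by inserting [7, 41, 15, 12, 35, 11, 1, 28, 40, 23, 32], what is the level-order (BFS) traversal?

Tree insertion order: [7, 41, 15, 12, 35, 11, 1, 28, 40, 23, 32]
Tree (level-order array): [7, 1, 41, None, None, 15, None, 12, 35, 11, None, 28, 40, None, None, 23, 32]
BFS from the root, enqueuing left then right child of each popped node:
  queue [7] -> pop 7, enqueue [1, 41], visited so far: [7]
  queue [1, 41] -> pop 1, enqueue [none], visited so far: [7, 1]
  queue [41] -> pop 41, enqueue [15], visited so far: [7, 1, 41]
  queue [15] -> pop 15, enqueue [12, 35], visited so far: [7, 1, 41, 15]
  queue [12, 35] -> pop 12, enqueue [11], visited so far: [7, 1, 41, 15, 12]
  queue [35, 11] -> pop 35, enqueue [28, 40], visited so far: [7, 1, 41, 15, 12, 35]
  queue [11, 28, 40] -> pop 11, enqueue [none], visited so far: [7, 1, 41, 15, 12, 35, 11]
  queue [28, 40] -> pop 28, enqueue [23, 32], visited so far: [7, 1, 41, 15, 12, 35, 11, 28]
  queue [40, 23, 32] -> pop 40, enqueue [none], visited so far: [7, 1, 41, 15, 12, 35, 11, 28, 40]
  queue [23, 32] -> pop 23, enqueue [none], visited so far: [7, 1, 41, 15, 12, 35, 11, 28, 40, 23]
  queue [32] -> pop 32, enqueue [none], visited so far: [7, 1, 41, 15, 12, 35, 11, 28, 40, 23, 32]
Result: [7, 1, 41, 15, 12, 35, 11, 28, 40, 23, 32]


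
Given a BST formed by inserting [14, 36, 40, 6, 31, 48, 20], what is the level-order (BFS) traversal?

Tree insertion order: [14, 36, 40, 6, 31, 48, 20]
Tree (level-order array): [14, 6, 36, None, None, 31, 40, 20, None, None, 48]
BFS from the root, enqueuing left then right child of each popped node:
  queue [14] -> pop 14, enqueue [6, 36], visited so far: [14]
  queue [6, 36] -> pop 6, enqueue [none], visited so far: [14, 6]
  queue [36] -> pop 36, enqueue [31, 40], visited so far: [14, 6, 36]
  queue [31, 40] -> pop 31, enqueue [20], visited so far: [14, 6, 36, 31]
  queue [40, 20] -> pop 40, enqueue [48], visited so far: [14, 6, 36, 31, 40]
  queue [20, 48] -> pop 20, enqueue [none], visited so far: [14, 6, 36, 31, 40, 20]
  queue [48] -> pop 48, enqueue [none], visited so far: [14, 6, 36, 31, 40, 20, 48]
Result: [14, 6, 36, 31, 40, 20, 48]


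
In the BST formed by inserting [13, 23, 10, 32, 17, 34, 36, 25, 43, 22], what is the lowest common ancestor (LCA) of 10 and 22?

Tree insertion order: [13, 23, 10, 32, 17, 34, 36, 25, 43, 22]
Tree (level-order array): [13, 10, 23, None, None, 17, 32, None, 22, 25, 34, None, None, None, None, None, 36, None, 43]
In a BST, the LCA of p=10, q=22 is the first node v on the
root-to-leaf path with p <= v <= q (go left if both < v, right if both > v).
Walk from root:
  at 13: 10 <= 13 <= 22, this is the LCA
LCA = 13


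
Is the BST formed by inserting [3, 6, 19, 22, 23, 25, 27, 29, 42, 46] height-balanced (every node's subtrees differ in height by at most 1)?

Tree (level-order array): [3, None, 6, None, 19, None, 22, None, 23, None, 25, None, 27, None, 29, None, 42, None, 46]
Definition: a tree is height-balanced if, at every node, |h(left) - h(right)| <= 1 (empty subtree has height -1).
Bottom-up per-node check:
  node 46: h_left=-1, h_right=-1, diff=0 [OK], height=0
  node 42: h_left=-1, h_right=0, diff=1 [OK], height=1
  node 29: h_left=-1, h_right=1, diff=2 [FAIL (|-1-1|=2 > 1)], height=2
  node 27: h_left=-1, h_right=2, diff=3 [FAIL (|-1-2|=3 > 1)], height=3
  node 25: h_left=-1, h_right=3, diff=4 [FAIL (|-1-3|=4 > 1)], height=4
  node 23: h_left=-1, h_right=4, diff=5 [FAIL (|-1-4|=5 > 1)], height=5
  node 22: h_left=-1, h_right=5, diff=6 [FAIL (|-1-5|=6 > 1)], height=6
  node 19: h_left=-1, h_right=6, diff=7 [FAIL (|-1-6|=7 > 1)], height=7
  node 6: h_left=-1, h_right=7, diff=8 [FAIL (|-1-7|=8 > 1)], height=8
  node 3: h_left=-1, h_right=8, diff=9 [FAIL (|-1-8|=9 > 1)], height=9
Node 29 violates the condition: |-1 - 1| = 2 > 1.
Result: Not balanced


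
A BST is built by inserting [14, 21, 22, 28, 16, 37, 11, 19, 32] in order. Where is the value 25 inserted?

Starting tree (level order): [14, 11, 21, None, None, 16, 22, None, 19, None, 28, None, None, None, 37, 32]
Insertion path: 14 -> 21 -> 22 -> 28
Result: insert 25 as left child of 28
Final tree (level order): [14, 11, 21, None, None, 16, 22, None, 19, None, 28, None, None, 25, 37, None, None, 32]


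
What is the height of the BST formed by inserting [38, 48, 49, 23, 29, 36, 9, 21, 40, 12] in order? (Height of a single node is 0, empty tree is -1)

Insertion order: [38, 48, 49, 23, 29, 36, 9, 21, 40, 12]
Tree (level-order array): [38, 23, 48, 9, 29, 40, 49, None, 21, None, 36, None, None, None, None, 12]
Compute height bottom-up (empty subtree = -1):
  height(12) = 1 + max(-1, -1) = 0
  height(21) = 1 + max(0, -1) = 1
  height(9) = 1 + max(-1, 1) = 2
  height(36) = 1 + max(-1, -1) = 0
  height(29) = 1 + max(-1, 0) = 1
  height(23) = 1 + max(2, 1) = 3
  height(40) = 1 + max(-1, -1) = 0
  height(49) = 1 + max(-1, -1) = 0
  height(48) = 1 + max(0, 0) = 1
  height(38) = 1 + max(3, 1) = 4
Height = 4


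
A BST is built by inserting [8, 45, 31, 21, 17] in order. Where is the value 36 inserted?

Starting tree (level order): [8, None, 45, 31, None, 21, None, 17]
Insertion path: 8 -> 45 -> 31
Result: insert 36 as right child of 31
Final tree (level order): [8, None, 45, 31, None, 21, 36, 17]


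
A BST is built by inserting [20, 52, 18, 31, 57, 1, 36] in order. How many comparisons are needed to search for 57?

Search path for 57: 20 -> 52 -> 57
Found: True
Comparisons: 3


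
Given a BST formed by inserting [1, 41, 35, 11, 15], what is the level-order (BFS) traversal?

Tree insertion order: [1, 41, 35, 11, 15]
Tree (level-order array): [1, None, 41, 35, None, 11, None, None, 15]
BFS from the root, enqueuing left then right child of each popped node:
  queue [1] -> pop 1, enqueue [41], visited so far: [1]
  queue [41] -> pop 41, enqueue [35], visited so far: [1, 41]
  queue [35] -> pop 35, enqueue [11], visited so far: [1, 41, 35]
  queue [11] -> pop 11, enqueue [15], visited so far: [1, 41, 35, 11]
  queue [15] -> pop 15, enqueue [none], visited so far: [1, 41, 35, 11, 15]
Result: [1, 41, 35, 11, 15]


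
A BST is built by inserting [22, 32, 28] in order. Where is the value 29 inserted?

Starting tree (level order): [22, None, 32, 28]
Insertion path: 22 -> 32 -> 28
Result: insert 29 as right child of 28
Final tree (level order): [22, None, 32, 28, None, None, 29]


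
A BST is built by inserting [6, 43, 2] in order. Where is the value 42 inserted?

Starting tree (level order): [6, 2, 43]
Insertion path: 6 -> 43
Result: insert 42 as left child of 43
Final tree (level order): [6, 2, 43, None, None, 42]


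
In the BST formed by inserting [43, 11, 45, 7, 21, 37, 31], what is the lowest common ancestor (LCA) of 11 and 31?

Tree insertion order: [43, 11, 45, 7, 21, 37, 31]
Tree (level-order array): [43, 11, 45, 7, 21, None, None, None, None, None, 37, 31]
In a BST, the LCA of p=11, q=31 is the first node v on the
root-to-leaf path with p <= v <= q (go left if both < v, right if both > v).
Walk from root:
  at 43: both 11 and 31 < 43, go left
  at 11: 11 <= 11 <= 31, this is the LCA
LCA = 11


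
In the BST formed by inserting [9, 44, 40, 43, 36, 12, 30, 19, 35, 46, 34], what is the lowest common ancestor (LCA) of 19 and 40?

Tree insertion order: [9, 44, 40, 43, 36, 12, 30, 19, 35, 46, 34]
Tree (level-order array): [9, None, 44, 40, 46, 36, 43, None, None, 12, None, None, None, None, 30, 19, 35, None, None, 34]
In a BST, the LCA of p=19, q=40 is the first node v on the
root-to-leaf path with p <= v <= q (go left if both < v, right if both > v).
Walk from root:
  at 9: both 19 and 40 > 9, go right
  at 44: both 19 and 40 < 44, go left
  at 40: 19 <= 40 <= 40, this is the LCA
LCA = 40


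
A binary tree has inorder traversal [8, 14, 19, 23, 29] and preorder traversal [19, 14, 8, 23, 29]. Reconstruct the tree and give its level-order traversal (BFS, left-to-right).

Inorder:  [8, 14, 19, 23, 29]
Preorder: [19, 14, 8, 23, 29]
Algorithm: preorder visits root first, so consume preorder in order;
for each root, split the current inorder slice at that value into
left-subtree inorder and right-subtree inorder, then recurse.
Recursive splits:
  root=19; inorder splits into left=[8, 14], right=[23, 29]
  root=14; inorder splits into left=[8], right=[]
  root=8; inorder splits into left=[], right=[]
  root=23; inorder splits into left=[], right=[29]
  root=29; inorder splits into left=[], right=[]
Reconstructed level-order: [19, 14, 23, 8, 29]


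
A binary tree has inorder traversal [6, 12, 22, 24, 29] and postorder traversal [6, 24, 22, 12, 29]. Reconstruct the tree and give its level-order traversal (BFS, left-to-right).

Inorder:   [6, 12, 22, 24, 29]
Postorder: [6, 24, 22, 12, 29]
Algorithm: postorder visits root last, so walk postorder right-to-left;
each value is the root of the current inorder slice — split it at that
value, recurse on the right subtree first, then the left.
Recursive splits:
  root=29; inorder splits into left=[6, 12, 22, 24], right=[]
  root=12; inorder splits into left=[6], right=[22, 24]
  root=22; inorder splits into left=[], right=[24]
  root=24; inorder splits into left=[], right=[]
  root=6; inorder splits into left=[], right=[]
Reconstructed level-order: [29, 12, 6, 22, 24]


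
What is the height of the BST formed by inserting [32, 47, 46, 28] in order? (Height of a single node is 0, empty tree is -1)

Insertion order: [32, 47, 46, 28]
Tree (level-order array): [32, 28, 47, None, None, 46]
Compute height bottom-up (empty subtree = -1):
  height(28) = 1 + max(-1, -1) = 0
  height(46) = 1 + max(-1, -1) = 0
  height(47) = 1 + max(0, -1) = 1
  height(32) = 1 + max(0, 1) = 2
Height = 2


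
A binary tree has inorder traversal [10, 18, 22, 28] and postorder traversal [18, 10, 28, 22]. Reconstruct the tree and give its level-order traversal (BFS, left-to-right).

Inorder:   [10, 18, 22, 28]
Postorder: [18, 10, 28, 22]
Algorithm: postorder visits root last, so walk postorder right-to-left;
each value is the root of the current inorder slice — split it at that
value, recurse on the right subtree first, then the left.
Recursive splits:
  root=22; inorder splits into left=[10, 18], right=[28]
  root=28; inorder splits into left=[], right=[]
  root=10; inorder splits into left=[], right=[18]
  root=18; inorder splits into left=[], right=[]
Reconstructed level-order: [22, 10, 28, 18]


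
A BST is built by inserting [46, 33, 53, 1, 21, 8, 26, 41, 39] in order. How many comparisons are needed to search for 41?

Search path for 41: 46 -> 33 -> 41
Found: True
Comparisons: 3


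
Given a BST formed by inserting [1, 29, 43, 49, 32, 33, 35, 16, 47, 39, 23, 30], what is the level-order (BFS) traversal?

Tree insertion order: [1, 29, 43, 49, 32, 33, 35, 16, 47, 39, 23, 30]
Tree (level-order array): [1, None, 29, 16, 43, None, 23, 32, 49, None, None, 30, 33, 47, None, None, None, None, 35, None, None, None, 39]
BFS from the root, enqueuing left then right child of each popped node:
  queue [1] -> pop 1, enqueue [29], visited so far: [1]
  queue [29] -> pop 29, enqueue [16, 43], visited so far: [1, 29]
  queue [16, 43] -> pop 16, enqueue [23], visited so far: [1, 29, 16]
  queue [43, 23] -> pop 43, enqueue [32, 49], visited so far: [1, 29, 16, 43]
  queue [23, 32, 49] -> pop 23, enqueue [none], visited so far: [1, 29, 16, 43, 23]
  queue [32, 49] -> pop 32, enqueue [30, 33], visited so far: [1, 29, 16, 43, 23, 32]
  queue [49, 30, 33] -> pop 49, enqueue [47], visited so far: [1, 29, 16, 43, 23, 32, 49]
  queue [30, 33, 47] -> pop 30, enqueue [none], visited so far: [1, 29, 16, 43, 23, 32, 49, 30]
  queue [33, 47] -> pop 33, enqueue [35], visited so far: [1, 29, 16, 43, 23, 32, 49, 30, 33]
  queue [47, 35] -> pop 47, enqueue [none], visited so far: [1, 29, 16, 43, 23, 32, 49, 30, 33, 47]
  queue [35] -> pop 35, enqueue [39], visited so far: [1, 29, 16, 43, 23, 32, 49, 30, 33, 47, 35]
  queue [39] -> pop 39, enqueue [none], visited so far: [1, 29, 16, 43, 23, 32, 49, 30, 33, 47, 35, 39]
Result: [1, 29, 16, 43, 23, 32, 49, 30, 33, 47, 35, 39]


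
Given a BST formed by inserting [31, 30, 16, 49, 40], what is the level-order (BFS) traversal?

Tree insertion order: [31, 30, 16, 49, 40]
Tree (level-order array): [31, 30, 49, 16, None, 40]
BFS from the root, enqueuing left then right child of each popped node:
  queue [31] -> pop 31, enqueue [30, 49], visited so far: [31]
  queue [30, 49] -> pop 30, enqueue [16], visited so far: [31, 30]
  queue [49, 16] -> pop 49, enqueue [40], visited so far: [31, 30, 49]
  queue [16, 40] -> pop 16, enqueue [none], visited so far: [31, 30, 49, 16]
  queue [40] -> pop 40, enqueue [none], visited so far: [31, 30, 49, 16, 40]
Result: [31, 30, 49, 16, 40]


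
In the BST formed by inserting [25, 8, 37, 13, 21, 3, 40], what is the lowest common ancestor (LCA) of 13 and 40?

Tree insertion order: [25, 8, 37, 13, 21, 3, 40]
Tree (level-order array): [25, 8, 37, 3, 13, None, 40, None, None, None, 21]
In a BST, the LCA of p=13, q=40 is the first node v on the
root-to-leaf path with p <= v <= q (go left if both < v, right if both > v).
Walk from root:
  at 25: 13 <= 25 <= 40, this is the LCA
LCA = 25


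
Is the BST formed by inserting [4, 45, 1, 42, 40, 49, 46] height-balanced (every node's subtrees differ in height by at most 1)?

Tree (level-order array): [4, 1, 45, None, None, 42, 49, 40, None, 46]
Definition: a tree is height-balanced if, at every node, |h(left) - h(right)| <= 1 (empty subtree has height -1).
Bottom-up per-node check:
  node 1: h_left=-1, h_right=-1, diff=0 [OK], height=0
  node 40: h_left=-1, h_right=-1, diff=0 [OK], height=0
  node 42: h_left=0, h_right=-1, diff=1 [OK], height=1
  node 46: h_left=-1, h_right=-1, diff=0 [OK], height=0
  node 49: h_left=0, h_right=-1, diff=1 [OK], height=1
  node 45: h_left=1, h_right=1, diff=0 [OK], height=2
  node 4: h_left=0, h_right=2, diff=2 [FAIL (|0-2|=2 > 1)], height=3
Node 4 violates the condition: |0 - 2| = 2 > 1.
Result: Not balanced


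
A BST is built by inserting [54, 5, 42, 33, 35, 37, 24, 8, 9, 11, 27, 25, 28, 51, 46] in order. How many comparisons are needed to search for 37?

Search path for 37: 54 -> 5 -> 42 -> 33 -> 35 -> 37
Found: True
Comparisons: 6


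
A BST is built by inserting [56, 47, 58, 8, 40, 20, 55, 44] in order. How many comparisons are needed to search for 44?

Search path for 44: 56 -> 47 -> 8 -> 40 -> 44
Found: True
Comparisons: 5


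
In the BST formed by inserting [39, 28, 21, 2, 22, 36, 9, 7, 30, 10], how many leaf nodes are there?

Tree built from: [39, 28, 21, 2, 22, 36, 9, 7, 30, 10]
Tree (level-order array): [39, 28, None, 21, 36, 2, 22, 30, None, None, 9, None, None, None, None, 7, 10]
Rule: A leaf has 0 children.
Per-node child counts:
  node 39: 1 child(ren)
  node 28: 2 child(ren)
  node 21: 2 child(ren)
  node 2: 1 child(ren)
  node 9: 2 child(ren)
  node 7: 0 child(ren)
  node 10: 0 child(ren)
  node 22: 0 child(ren)
  node 36: 1 child(ren)
  node 30: 0 child(ren)
Matching nodes: [7, 10, 22, 30]
Count of leaf nodes: 4


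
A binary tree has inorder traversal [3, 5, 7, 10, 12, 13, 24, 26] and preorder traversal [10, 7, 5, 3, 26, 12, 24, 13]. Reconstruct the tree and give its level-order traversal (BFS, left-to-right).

Inorder:  [3, 5, 7, 10, 12, 13, 24, 26]
Preorder: [10, 7, 5, 3, 26, 12, 24, 13]
Algorithm: preorder visits root first, so consume preorder in order;
for each root, split the current inorder slice at that value into
left-subtree inorder and right-subtree inorder, then recurse.
Recursive splits:
  root=10; inorder splits into left=[3, 5, 7], right=[12, 13, 24, 26]
  root=7; inorder splits into left=[3, 5], right=[]
  root=5; inorder splits into left=[3], right=[]
  root=3; inorder splits into left=[], right=[]
  root=26; inorder splits into left=[12, 13, 24], right=[]
  root=12; inorder splits into left=[], right=[13, 24]
  root=24; inorder splits into left=[13], right=[]
  root=13; inorder splits into left=[], right=[]
Reconstructed level-order: [10, 7, 26, 5, 12, 3, 24, 13]


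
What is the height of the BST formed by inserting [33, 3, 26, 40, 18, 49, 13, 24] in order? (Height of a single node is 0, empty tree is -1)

Insertion order: [33, 3, 26, 40, 18, 49, 13, 24]
Tree (level-order array): [33, 3, 40, None, 26, None, 49, 18, None, None, None, 13, 24]
Compute height bottom-up (empty subtree = -1):
  height(13) = 1 + max(-1, -1) = 0
  height(24) = 1 + max(-1, -1) = 0
  height(18) = 1 + max(0, 0) = 1
  height(26) = 1 + max(1, -1) = 2
  height(3) = 1 + max(-1, 2) = 3
  height(49) = 1 + max(-1, -1) = 0
  height(40) = 1 + max(-1, 0) = 1
  height(33) = 1 + max(3, 1) = 4
Height = 4


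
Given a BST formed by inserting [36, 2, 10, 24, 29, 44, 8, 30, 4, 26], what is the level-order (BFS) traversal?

Tree insertion order: [36, 2, 10, 24, 29, 44, 8, 30, 4, 26]
Tree (level-order array): [36, 2, 44, None, 10, None, None, 8, 24, 4, None, None, 29, None, None, 26, 30]
BFS from the root, enqueuing left then right child of each popped node:
  queue [36] -> pop 36, enqueue [2, 44], visited so far: [36]
  queue [2, 44] -> pop 2, enqueue [10], visited so far: [36, 2]
  queue [44, 10] -> pop 44, enqueue [none], visited so far: [36, 2, 44]
  queue [10] -> pop 10, enqueue [8, 24], visited so far: [36, 2, 44, 10]
  queue [8, 24] -> pop 8, enqueue [4], visited so far: [36, 2, 44, 10, 8]
  queue [24, 4] -> pop 24, enqueue [29], visited so far: [36, 2, 44, 10, 8, 24]
  queue [4, 29] -> pop 4, enqueue [none], visited so far: [36, 2, 44, 10, 8, 24, 4]
  queue [29] -> pop 29, enqueue [26, 30], visited so far: [36, 2, 44, 10, 8, 24, 4, 29]
  queue [26, 30] -> pop 26, enqueue [none], visited so far: [36, 2, 44, 10, 8, 24, 4, 29, 26]
  queue [30] -> pop 30, enqueue [none], visited so far: [36, 2, 44, 10, 8, 24, 4, 29, 26, 30]
Result: [36, 2, 44, 10, 8, 24, 4, 29, 26, 30]
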